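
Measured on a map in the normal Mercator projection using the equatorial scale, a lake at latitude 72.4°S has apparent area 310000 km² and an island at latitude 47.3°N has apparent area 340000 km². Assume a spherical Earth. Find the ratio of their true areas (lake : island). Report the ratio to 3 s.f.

0.181

On Mercator the areal scale is sec²φ, so true area = apparent × cos²φ.
True area of lake: 310000 × cos²(72.4°) = 310000 × 0.09143 = 28340 km².
True area of island: 340000 × cos²(47.3°) = 340000 × 0.4599 = 156400 km².
Ratio = 28340 / 156400 ≈ 0.181.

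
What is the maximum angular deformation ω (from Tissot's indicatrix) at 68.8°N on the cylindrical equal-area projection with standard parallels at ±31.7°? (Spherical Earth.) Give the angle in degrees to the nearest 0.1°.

87.9°

A cylindrical equal-area projection with standard parallel φ₀ has meridian scale h = cos φ / cos φ₀ and parallel scale k = cos φ₀ / cos φ (so areas are preserved, h·k = 1).
At 68.8°: h = 0.4250, k = 2.353; principal scales a = 2.353, b = 0.4250.
sin(ω/2) = (a − b)/(a + b) = 1.928/2.778 = 0.6940, so ω = 2 arcsin(0.6940) ≈ 87.9°.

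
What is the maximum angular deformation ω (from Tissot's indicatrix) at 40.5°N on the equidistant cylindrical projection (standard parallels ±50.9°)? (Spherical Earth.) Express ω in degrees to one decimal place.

10.7°

With standard parallel φ₀ = 50.9°, the equirectangular projection gives x = Rλ cos φ₀, y = Rφ, so h = 1 and k = cos 50.9° / cos φ.
At 40.5°: h = 1.000, k = 0.8294; principal scales a = 1.000, b = 0.8294.
sin(ω/2) = (a − b)/(a + b) = 0.1706/1.829 = 0.09326, so ω = 2 arcsin(0.09326) ≈ 10.7°.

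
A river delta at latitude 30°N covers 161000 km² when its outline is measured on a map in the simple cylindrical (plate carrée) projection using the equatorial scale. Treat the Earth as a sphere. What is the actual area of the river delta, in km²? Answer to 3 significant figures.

Plate carrée maps x = Rλ, y = Rφ. The meridian scale is h = 1 and the parallel scale is k = 1/cos φ = sec φ.
Areal scale = h·k = 1 × sec φ; at 30°, h = 1.000, k = 1.155, so h·k = 1.155.
True area = apparent / (areal scale) = 161000 / 1.155 ≈ 139000 km².

139000 km²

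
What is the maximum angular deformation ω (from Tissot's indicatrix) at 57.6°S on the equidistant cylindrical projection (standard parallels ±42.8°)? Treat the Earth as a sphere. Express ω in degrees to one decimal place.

17.9°

In the equirectangular projection with standard parallel φ₀ = 42.8° (x = Rλ cos φ₀, y = Rφ), meridians are true-scale (h = 1) and the parallel scale is k = cos φ₀ / cos φ.
At 57.6°: h = 1.000, k = 1.369; principal scales a = 1.369, b = 1.000.
sin(ω/2) = (a − b)/(a + b) = 0.3693/2.369 = 0.1559, so ω = 2 arcsin(0.1559) ≈ 17.9°.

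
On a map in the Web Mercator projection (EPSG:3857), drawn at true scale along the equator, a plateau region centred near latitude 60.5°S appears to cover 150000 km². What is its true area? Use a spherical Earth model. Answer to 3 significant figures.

For Mercator, h = k = sec φ (a conformal cylindrical projection has a single point scale, 1/cos φ).
Areal scale = k² = sec²φ = 1/cos²(60.5°) = 1/0.4924² = 4.124.
True area = apparent / (areal scale) = 150000 / 4.124 ≈ 36400 km².

36400 km²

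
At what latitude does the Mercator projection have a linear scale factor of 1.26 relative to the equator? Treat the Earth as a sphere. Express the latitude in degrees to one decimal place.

37.5°

Mercator scale is k = sec φ = 1/cos φ.
1/cos φ = 1.26  ⇒  cos φ = 0.7937  ⇒  φ = arccos(0.7937) ≈ 37.5°.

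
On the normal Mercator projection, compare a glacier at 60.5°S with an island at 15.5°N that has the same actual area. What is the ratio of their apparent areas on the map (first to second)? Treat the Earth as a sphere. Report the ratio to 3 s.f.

3.83

Mercator is conformal with k = sec φ, so areal scale = k² = sec²φ.
At 60.5°: sec²(60.5°) = 1/0.4924² = 4.124.
At 15.5°: sec²(15.5°) = 1/0.9636² = 1.077.
Ratio = 4.124/1.077 = cos²(15.5°)/cos²(60.5°) ≈ 3.83.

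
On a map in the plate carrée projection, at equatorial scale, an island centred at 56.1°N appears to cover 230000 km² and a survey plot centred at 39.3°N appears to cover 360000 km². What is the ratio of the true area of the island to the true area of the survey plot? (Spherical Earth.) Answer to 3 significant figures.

On the plate carrée, areal scale = h·k = 1 × sec φ, so true area = apparent × cos φ.
True area of island: 230000 × cos(56.1°) = 230000 × 0.5577 = 128300 km².
True area of survey plot: 360000 × cos(39.3°) = 360000 × 0.7738 = 278600 km².
Ratio = 128300 / 278600 ≈ 0.460.

0.460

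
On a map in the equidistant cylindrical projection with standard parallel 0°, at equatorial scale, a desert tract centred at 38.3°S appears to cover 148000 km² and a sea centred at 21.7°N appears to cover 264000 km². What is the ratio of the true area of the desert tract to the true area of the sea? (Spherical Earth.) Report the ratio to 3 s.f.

0.474

Plate carrée has h = 1 and k = sec φ, giving areal scale sec φ; true area = (apparent area) · cos φ.
True area of desert tract: 148000 × cos(38.3°) = 148000 × 0.7848 = 116100 km².
True area of sea: 264000 × cos(21.7°) = 264000 × 0.9291 = 245300 km².
Ratio = 116100 / 245300 ≈ 0.474.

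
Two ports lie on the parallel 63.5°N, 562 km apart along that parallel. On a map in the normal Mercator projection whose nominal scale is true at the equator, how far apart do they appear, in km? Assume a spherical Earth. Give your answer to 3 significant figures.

1260 km

Mercator is conformal, so the point scale is isotropic: h = k = sec φ = 1/cos φ.
Along the parallel, k = sec 63.5° = 1/0.4462 = 2.241.
Map distance = 562 × 2.241 ≈ 1260 km.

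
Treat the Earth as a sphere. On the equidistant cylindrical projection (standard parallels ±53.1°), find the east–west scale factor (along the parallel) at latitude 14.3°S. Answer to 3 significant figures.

0.620

With standard parallel φ₀ = 53.1°, the equirectangular projection gives x = Rλ cos φ₀, y = Rφ, so h = 1 and k = cos 53.1° / cos φ.
k = cos 53.1° / cos 14.3° = 0.6004/0.9690 = 0.6196.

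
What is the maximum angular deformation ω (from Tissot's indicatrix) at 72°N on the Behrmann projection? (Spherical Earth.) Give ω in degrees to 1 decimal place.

The Behrmann projection is cylindrical equal-area with φ₀ = 30°. Cylindrical equal-area (φ₀ = 30°): h = cos φ / cos 30° along meridians, k = cos 30° / cos φ along parallels; h·k = 1.
At 72°: h = 0.3568, k = 2.803; principal scales a = 2.803, b = 0.3568.
sin(ω/2) = (a − b)/(a + b) = 2.446/3.159 = 0.7741, so ω = 2 arcsin(0.7741) ≈ 101.4°.

101.4°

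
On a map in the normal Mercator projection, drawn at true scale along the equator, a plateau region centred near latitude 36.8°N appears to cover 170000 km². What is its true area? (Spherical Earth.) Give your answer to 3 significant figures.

109000 km²

The Mercator projection is conformal; its linear scale factor is the same in every direction and equals sec φ = 1/cos φ.
Areal scale = k² = sec²φ = 1/cos²(36.8°) = 1/0.8007² = 1.560.
True area = apparent / (areal scale) = 170000 / 1.560 ≈ 109000 km².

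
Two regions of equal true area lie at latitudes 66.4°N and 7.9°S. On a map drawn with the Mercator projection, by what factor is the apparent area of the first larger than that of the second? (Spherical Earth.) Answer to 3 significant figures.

6.12

Mercator is conformal with k = sec φ, so areal scale = k² = sec²φ.
At 66.4°: sec²(66.4°) = 1/0.4003² = 6.239.
At 7.9°: sec²(7.9°) = 1/0.9905² = 1.019.
Ratio = 6.239/1.019 = cos²(7.9°)/cos²(66.4°) ≈ 6.12.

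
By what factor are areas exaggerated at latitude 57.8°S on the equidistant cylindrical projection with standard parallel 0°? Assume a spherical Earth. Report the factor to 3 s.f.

1.88

Plate carrée maps x = Rλ, y = Rφ. The meridian scale is h = 1 and the parallel scale is k = 1/cos φ = sec φ.
Areal scale = h·k = 1 × sec φ; at 57.8°, h = 1.000, k = 1.877, so h·k = 1.877.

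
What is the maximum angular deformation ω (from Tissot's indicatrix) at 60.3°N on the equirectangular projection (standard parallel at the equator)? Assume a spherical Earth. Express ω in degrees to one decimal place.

In the plate carrée (x = Rλ, y = Rφ), meridians are true-scale (h = 1) and parallels are stretched by k = sec φ.
At 60.3°: h = 1.000, k = 2.018; principal scales a = 2.018, b = 1.000.
sin(ω/2) = (a − b)/(a + b) = 1.018/3.018 = 0.3374, so ω = 2 arcsin(0.3374) ≈ 39.4°.

39.4°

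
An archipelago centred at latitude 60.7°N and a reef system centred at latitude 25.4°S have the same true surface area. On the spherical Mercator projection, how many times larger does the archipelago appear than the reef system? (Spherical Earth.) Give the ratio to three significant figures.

Mercator is conformal with k = sec φ, so areal scale = k² = sec²φ.
At 60.7°: sec²(60.7°) = 1/0.4894² = 4.175.
At 25.4°: sec²(25.4°) = 1/0.9033² = 1.225.
Ratio = 4.175/1.225 = cos²(25.4°)/cos²(60.7°) ≈ 3.41.

3.41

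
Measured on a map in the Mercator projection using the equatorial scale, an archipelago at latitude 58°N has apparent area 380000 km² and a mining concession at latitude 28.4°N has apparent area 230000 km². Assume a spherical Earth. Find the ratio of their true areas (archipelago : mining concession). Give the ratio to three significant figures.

0.600

On Mercator the areal scale is sec²φ, so true area = apparent × cos²φ.
True area of archipelago: 380000 × cos²(58°) = 380000 × 0.2808 = 106700 km².
True area of mining concession: 230000 × cos²(28.4°) = 230000 × 0.7738 = 178000 km².
Ratio = 106700 / 178000 ≈ 0.600.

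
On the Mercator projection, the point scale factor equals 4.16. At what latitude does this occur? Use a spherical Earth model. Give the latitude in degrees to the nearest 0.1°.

76.1°

Mercator scale is k = sec φ = 1/cos φ.
1/cos φ = 4.16  ⇒  cos φ = 0.2404  ⇒  φ = arccos(0.2404) ≈ 76.1°.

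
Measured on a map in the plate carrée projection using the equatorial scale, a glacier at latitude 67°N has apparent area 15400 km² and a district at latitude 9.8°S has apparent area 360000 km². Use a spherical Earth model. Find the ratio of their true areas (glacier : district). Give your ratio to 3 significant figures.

0.0170

Plate carrée has h = 1 and k = sec φ, giving areal scale sec φ; true area = (apparent area) · cos φ.
True area of glacier: 15400 × cos(67°) = 15400 × 0.3907 = 6017 km².
True area of district: 360000 × cos(9.8°) = 360000 × 0.9854 = 354700 km².
Ratio = 6017 / 354700 ≈ 0.0170.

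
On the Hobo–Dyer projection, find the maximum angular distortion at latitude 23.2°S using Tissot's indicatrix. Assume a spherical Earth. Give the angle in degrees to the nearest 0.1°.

16.8°

Hobo–Dyer is a cylindrical equal-area projection with standard parallels at ±37.5°. A cylindrical equal-area projection with standard parallel φ₀ has meridian scale h = cos φ / cos φ₀ and parallel scale k = cos φ₀ / cos φ (so areas are preserved, h·k = 1).
At 23.2°: h = 1.159, k = 0.8632; principal scales a = 1.159, b = 0.8632.
sin(ω/2) = (a − b)/(a + b) = 0.2954/2.022 = 0.1461, so ω = 2 arcsin(0.1461) ≈ 16.8°.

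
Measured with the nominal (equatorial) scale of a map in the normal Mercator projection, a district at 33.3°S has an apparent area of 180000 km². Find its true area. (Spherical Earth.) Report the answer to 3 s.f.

For Mercator, h = k = sec φ (a conformal cylindrical projection has a single point scale, 1/cos φ).
Areal scale = k² = sec²φ = 1/cos²(33.3°) = 1/0.8358² = 1.431.
True area = apparent / (areal scale) = 180000 / 1.431 ≈ 126000 km².

126000 km²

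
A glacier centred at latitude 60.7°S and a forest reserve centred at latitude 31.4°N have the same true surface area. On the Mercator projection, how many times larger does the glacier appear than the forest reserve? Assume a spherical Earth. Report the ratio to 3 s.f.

Mercator is conformal with k = sec φ, so areal scale = k² = sec²φ.
At 60.7°: sec²(60.7°) = 1/0.4894² = 4.175.
At 31.4°: sec²(31.4°) = 1/0.8536² = 1.373.
Ratio = 4.175/1.373 = cos²(31.4°)/cos²(60.7°) ≈ 3.04.

3.04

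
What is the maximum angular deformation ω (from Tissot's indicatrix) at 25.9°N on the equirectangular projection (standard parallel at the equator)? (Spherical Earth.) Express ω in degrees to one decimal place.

In the plate carrée (x = Rλ, y = Rφ), meridians are true-scale (h = 1) and parallels are stretched by k = sec φ.
At 25.9°: h = 1.000, k = 1.112; principal scales a = 1.112, b = 1.000.
sin(ω/2) = (a − b)/(a + b) = 0.1117/2.112 = 0.05288, so ω = 2 arcsin(0.05288) ≈ 6.1°.

6.1°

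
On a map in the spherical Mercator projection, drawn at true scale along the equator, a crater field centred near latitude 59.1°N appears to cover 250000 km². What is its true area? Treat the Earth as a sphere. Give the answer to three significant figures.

The Mercator projection is conformal; its linear scale factor is the same in every direction and equals sec φ = 1/cos φ.
Areal scale = k² = sec²φ = 1/cos²(59.1°) = 1/0.5135² = 3.792.
True area = apparent / (areal scale) = 250000 / 3.792 ≈ 65900 km².

65900 km²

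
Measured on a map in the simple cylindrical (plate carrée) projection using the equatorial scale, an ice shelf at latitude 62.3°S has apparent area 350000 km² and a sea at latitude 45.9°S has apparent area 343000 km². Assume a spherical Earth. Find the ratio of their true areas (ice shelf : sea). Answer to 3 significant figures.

Plate carrée has h = 1 and k = sec φ, giving areal scale sec φ; true area = (apparent area) · cos φ.
True area of ice shelf: 350000 × cos(62.3°) = 350000 × 0.4648 = 162700 km².
True area of sea: 343000 × cos(45.9°) = 343000 × 0.6959 = 238700 km².
Ratio = 162700 / 238700 ≈ 0.682.

0.682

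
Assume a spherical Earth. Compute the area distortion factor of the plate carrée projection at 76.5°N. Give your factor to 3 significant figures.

4.28

For the equirectangular projection with φ₀ = 0 (plate carrée), h = 1 along meridians and k = sec φ along parallels.
Areal scale = h·k = 1 × sec φ; at 76.5°, h = 1.000, k = 4.284, so h·k = 4.284.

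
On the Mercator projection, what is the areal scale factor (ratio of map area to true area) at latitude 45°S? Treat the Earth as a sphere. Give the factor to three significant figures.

2.00

Mercator is conformal, so the point scale is isotropic: h = k = sec φ = 1/cos φ.
Areal scale = k² = sec²φ = 1/cos²(45°) = 1/0.7071² = 2.000.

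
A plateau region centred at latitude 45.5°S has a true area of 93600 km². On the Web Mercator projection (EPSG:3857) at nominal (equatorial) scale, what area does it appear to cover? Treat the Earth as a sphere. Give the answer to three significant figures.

191000 km²

The Mercator projection is conformal; its linear scale factor is the same in every direction and equals sec φ = 1/cos φ.
Areal scale = k² = sec²φ = 1/cos²(45.5°) = 1/0.7009² = 2.036.
Apparent area = 93600 × 2.036 ≈ 191000 km².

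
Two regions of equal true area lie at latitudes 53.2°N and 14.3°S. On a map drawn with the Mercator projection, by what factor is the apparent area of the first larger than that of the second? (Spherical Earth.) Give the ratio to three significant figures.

2.62

Mercator areal scale is sec²φ.
At 53.2°: sec²(53.2°) = 1/0.5990² = 2.787.
At 14.3°: sec²(14.3°) = 1/0.9690² = 1.065.
Ratio = 2.787/1.065 = cos²(14.3°)/cos²(53.2°) ≈ 2.62.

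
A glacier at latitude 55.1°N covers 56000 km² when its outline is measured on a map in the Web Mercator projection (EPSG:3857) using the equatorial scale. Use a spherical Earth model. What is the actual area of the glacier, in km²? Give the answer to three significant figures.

18300 km²

The Mercator projection is conformal; its linear scale factor is the same in every direction and equals sec φ = 1/cos φ.
Areal scale = k² = sec²φ = 1/cos²(55.1°) = 1/0.5721² = 3.055.
True area = apparent / (areal scale) = 56000 / 3.055 ≈ 18300 km².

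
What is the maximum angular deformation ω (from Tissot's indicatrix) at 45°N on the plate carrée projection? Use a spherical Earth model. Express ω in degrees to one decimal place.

19.8°

In the plate carrée (x = Rλ, y = Rφ), meridians are true-scale (h = 1) and parallels are stretched by k = sec φ.
At 45°: h = 1.000, k = 1.414; principal scales a = 1.414, b = 1.000.
sin(ω/2) = (a − b)/(a + b) = 0.4142/2.414 = 0.1716, so ω = 2 arcsin(0.1716) ≈ 19.8°.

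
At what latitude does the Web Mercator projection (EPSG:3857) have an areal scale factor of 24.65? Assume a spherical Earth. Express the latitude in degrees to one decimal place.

Mercator areal scale is sec²φ.
sec²φ = 24.65  ⇒  cos²φ = 0.04057  ⇒  cos φ = 0.2014.
φ = arccos(0.2014) ≈ 78.4°.

78.4°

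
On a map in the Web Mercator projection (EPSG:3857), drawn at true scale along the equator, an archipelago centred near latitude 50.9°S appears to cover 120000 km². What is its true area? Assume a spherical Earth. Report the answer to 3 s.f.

Mercator is conformal, so the point scale is isotropic: h = k = sec φ = 1/cos φ.
Areal scale = k² = sec²φ = 1/cos²(50.9°) = 1/0.6307² = 2.514.
True area = apparent / (areal scale) = 120000 / 2.514 ≈ 47700 km².

47700 km²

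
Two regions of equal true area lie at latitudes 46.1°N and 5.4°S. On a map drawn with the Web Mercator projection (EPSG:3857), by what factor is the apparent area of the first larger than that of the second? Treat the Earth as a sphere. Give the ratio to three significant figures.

2.06

Mercator is conformal with k = sec φ, so areal scale = k² = sec²φ.
At 46.1°: sec²(46.1°) = 1/0.6934² = 2.080.
At 5.4°: sec²(5.4°) = 1/0.9956² = 1.009.
Ratio = 2.080/1.009 = cos²(5.4°)/cos²(46.1°) ≈ 2.06.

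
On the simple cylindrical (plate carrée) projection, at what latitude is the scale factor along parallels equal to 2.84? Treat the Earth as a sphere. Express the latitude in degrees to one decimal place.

Plate carrée: h = 1, k = sec φ along parallels.
sec φ = 2.84  ⇒  cos φ = 0.3521  ⇒  φ ≈ 69.4°.

69.4°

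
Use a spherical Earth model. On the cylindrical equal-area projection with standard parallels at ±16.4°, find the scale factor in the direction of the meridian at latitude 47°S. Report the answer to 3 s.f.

0.711

Cylindrical equal-area (φ₀ = 16.4°): h = cos φ / cos 16.4° along meridians, k = cos 16.4° / cos φ along parallels; h·k = 1.
h = cos 47° / cos 16.4° = 0.6820/0.9593 = 0.7109.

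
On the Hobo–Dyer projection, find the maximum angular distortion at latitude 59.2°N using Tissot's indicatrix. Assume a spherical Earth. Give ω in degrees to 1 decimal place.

Hobo–Dyer is a cylindrical equal-area projection with standard parallels at ±37.5°. Cylindrical equal-area (φ₀ = 37.5°): h = cos φ / cos 37.5° along meridians, k = cos 37.5° / cos φ along parallels; h·k = 1.
At 59.2°: h = 0.6454, k = 1.549; principal scales a = 1.549, b = 0.6454.
sin(ω/2) = (a − b)/(a + b) = 0.9040/2.195 = 0.4119, so ω = 2 arcsin(0.4119) ≈ 48.6°.

48.6°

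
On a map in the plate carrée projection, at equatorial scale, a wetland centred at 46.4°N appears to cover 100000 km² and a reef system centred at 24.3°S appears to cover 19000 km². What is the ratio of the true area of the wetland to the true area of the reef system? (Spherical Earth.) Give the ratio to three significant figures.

3.98

On the plate carrée, areal scale = h·k = 1 × sec φ, so true area = apparent × cos φ.
True area of wetland: 100000 × cos(46.4°) = 100000 × 0.6896 = 68960 km².
True area of reef system: 19000 × cos(24.3°) = 19000 × 0.9114 = 17320 km².
Ratio = 68960 / 17320 ≈ 3.98.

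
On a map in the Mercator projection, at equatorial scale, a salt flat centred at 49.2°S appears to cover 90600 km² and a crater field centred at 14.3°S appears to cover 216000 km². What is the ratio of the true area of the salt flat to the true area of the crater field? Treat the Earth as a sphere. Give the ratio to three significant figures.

0.191

Mercator's areal exaggeration is sec²φ; hence true area = (apparent area) · cos²φ.
True area of salt flat: 90600 × cos²(49.2°) = 90600 × 0.4270 = 38680 km².
True area of crater field: 216000 × cos²(14.3°) = 216000 × 0.9390 = 202800 km².
Ratio = 38680 / 202800 ≈ 0.191.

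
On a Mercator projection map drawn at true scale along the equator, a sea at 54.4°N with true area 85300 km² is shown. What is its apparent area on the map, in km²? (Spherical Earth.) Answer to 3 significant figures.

Mercator is conformal, so the point scale is isotropic: h = k = sec φ = 1/cos φ.
Areal scale = k² = sec²φ = 1/cos²(54.4°) = 1/0.5821² = 2.951.
Apparent area = 85300 × 2.951 ≈ 252000 km².

252000 km²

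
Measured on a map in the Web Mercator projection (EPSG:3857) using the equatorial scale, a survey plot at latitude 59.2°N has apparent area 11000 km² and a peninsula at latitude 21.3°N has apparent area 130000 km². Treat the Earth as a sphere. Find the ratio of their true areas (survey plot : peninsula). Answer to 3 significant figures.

On Mercator the areal scale is sec²φ, so true area = apparent × cos²φ.
True area of survey plot: 11000 × cos²(59.2°) = 11000 × 0.2622 = 2884 km².
True area of peninsula: 130000 × cos²(21.3°) = 130000 × 0.8680 = 112800 km².
Ratio = 2884 / 112800 ≈ 0.0256.

0.0256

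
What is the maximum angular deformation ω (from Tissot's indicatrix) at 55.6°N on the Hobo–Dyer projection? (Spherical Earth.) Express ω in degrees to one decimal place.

Hobo–Dyer is a cylindrical equal-area projection with standard parallels at ±37.5°. A cylindrical equal-area projection with standard parallel φ₀ has meridian scale h = cos φ / cos φ₀ and parallel scale k = cos φ₀ / cos φ (so areas are preserved, h·k = 1).
At 55.6°: h = 0.7121, k = 1.404; principal scales a = 1.404, b = 0.7121.
sin(ω/2) = (a − b)/(a + b) = 0.6921/2.116 = 0.3270, so ω = 2 arcsin(0.3270) ≈ 38.2°.

38.2°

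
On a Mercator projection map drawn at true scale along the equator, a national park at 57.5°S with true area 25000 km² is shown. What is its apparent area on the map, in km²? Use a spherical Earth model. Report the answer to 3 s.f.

86600 km²

The Mercator projection is conformal; its linear scale factor is the same in every direction and equals sec φ = 1/cos φ.
Areal scale = k² = sec²φ = 1/cos²(57.5°) = 1/0.5373² = 3.464.
Apparent area = 25000 × 3.464 ≈ 86600 km².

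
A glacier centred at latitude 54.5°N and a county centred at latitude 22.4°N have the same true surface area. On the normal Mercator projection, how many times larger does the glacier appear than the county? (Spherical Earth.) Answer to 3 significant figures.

On Mercator, area is exaggerated by sec²φ = 1/cos²φ.
At 54.5°: sec²(54.5°) = 1/0.5807² = 2.965.
At 22.4°: sec²(22.4°) = 1/0.9245² = 1.170.
Ratio = 2.965/1.170 = cos²(22.4°)/cos²(54.5°) ≈ 2.53.

2.53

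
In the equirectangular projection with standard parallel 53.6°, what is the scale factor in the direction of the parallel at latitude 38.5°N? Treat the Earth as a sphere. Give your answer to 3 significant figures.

0.758

The equidistant cylindrical projection with φ₀ = 53.6° has h = 1 (meridians true) and k = cos φ₀ / cos φ along parallels.
k = cos 53.6° / cos 38.5° = 0.5934/0.7826 = 0.7583.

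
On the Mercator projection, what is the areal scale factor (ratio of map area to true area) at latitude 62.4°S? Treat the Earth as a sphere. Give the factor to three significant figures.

Mercator is conformal, so the point scale is isotropic: h = k = sec φ = 1/cos φ.
Areal scale = k² = sec²φ = 1/cos²(62.4°) = 1/0.4633² = 4.659.

4.66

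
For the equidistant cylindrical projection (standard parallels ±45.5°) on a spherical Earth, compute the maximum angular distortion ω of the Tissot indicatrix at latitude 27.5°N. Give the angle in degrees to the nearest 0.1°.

13.5°

The equidistant cylindrical projection with φ₀ = 45.5° has h = 1 (meridians true) and k = cos φ₀ / cos φ along parallels.
At 27.5°: h = 1.000, k = 0.7902; principal scales a = 1.000, b = 0.7902.
sin(ω/2) = (a − b)/(a + b) = 0.2098/1.790 = 0.1172, so ω = 2 arcsin(0.1172) ≈ 13.5°.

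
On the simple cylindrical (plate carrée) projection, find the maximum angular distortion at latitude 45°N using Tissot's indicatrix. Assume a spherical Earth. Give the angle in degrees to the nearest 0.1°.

19.8°

Plate carrée maps x = Rλ, y = Rφ. The meridian scale is h = 1 and the parallel scale is k = 1/cos φ = sec φ.
At 45°: h = 1.000, k = 1.414; principal scales a = 1.414, b = 1.000.
sin(ω/2) = (a − b)/(a + b) = 0.4142/2.414 = 0.1716, so ω = 2 arcsin(0.1716) ≈ 19.8°.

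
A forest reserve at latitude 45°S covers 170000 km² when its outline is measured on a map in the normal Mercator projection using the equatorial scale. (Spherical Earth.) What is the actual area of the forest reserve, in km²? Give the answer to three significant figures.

85000 km²

For Mercator, h = k = sec φ (a conformal cylindrical projection has a single point scale, 1/cos φ).
Areal scale = k² = sec²φ = 1/cos²(45°) = 1/0.7071² = 2.000.
True area = apparent / (areal scale) = 170000 / 2.000 ≈ 85000 km².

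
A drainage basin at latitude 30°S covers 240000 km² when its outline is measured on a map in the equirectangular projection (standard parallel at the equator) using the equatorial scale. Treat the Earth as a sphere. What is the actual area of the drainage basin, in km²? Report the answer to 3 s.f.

208000 km²

In the plate carrée (x = Rλ, y = Rφ), meridians are true-scale (h = 1) and parallels are stretched by k = sec φ.
Areal scale = h·k = 1 × sec φ; at 30°, h = 1.000, k = 1.155, so h·k = 1.155.
True area = apparent / (areal scale) = 240000 / 1.155 ≈ 208000 km².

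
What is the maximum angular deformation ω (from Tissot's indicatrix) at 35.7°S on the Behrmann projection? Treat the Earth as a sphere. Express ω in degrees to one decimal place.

7.4°

Behrmann is a cylindrical equal-area projection with standard parallels at ±30°. A cylindrical equal-area projection with standard parallel φ₀ has meridian scale h = cos φ / cos φ₀ and parallel scale k = cos φ₀ / cos φ (so areas are preserved, h·k = 1).
At 35.7°: h = 0.9377, k = 1.066; principal scales a = 1.066, b = 0.9377.
sin(ω/2) = (a − b)/(a + b) = 0.1287/2.004 = 0.06422, so ω = 2 arcsin(0.06422) ≈ 7.4°.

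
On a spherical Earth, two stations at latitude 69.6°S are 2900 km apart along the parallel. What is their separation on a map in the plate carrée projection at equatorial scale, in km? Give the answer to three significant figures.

In the plate carrée (x = Rλ, y = Rφ), meridians are true-scale (h = 1) and parallels are stretched by k = sec φ.
Along the parallel, k = sec 69.6° = 1/0.3486 = 2.869.
Map distance = 2900 × 2.869 ≈ 8320 km.

8320 km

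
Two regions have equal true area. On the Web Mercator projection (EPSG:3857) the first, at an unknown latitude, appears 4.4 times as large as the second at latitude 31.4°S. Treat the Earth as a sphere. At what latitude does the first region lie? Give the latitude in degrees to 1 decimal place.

For equal true areas on Mercator, apparent areas scale as sec²φ, so the ratio is cos²φ₂ / cos²φ₁.
cos²φ₂ / cos²φ₁ = 4.4  ⇒  cos φ₁ = cos 31.4° / √4.4 = 0.8536/2.098 = 0.4069.
φ₁ = arccos(0.4069) ≈ 66.0°.

66.0°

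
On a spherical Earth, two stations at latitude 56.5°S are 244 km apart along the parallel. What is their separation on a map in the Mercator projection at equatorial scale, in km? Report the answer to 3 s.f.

The Mercator projection is conformal; its linear scale factor is the same in every direction and equals sec φ = 1/cos φ.
Along the parallel, k = sec 56.5° = 1/0.5519 = 1.812.
Map distance = 244 × 1.812 ≈ 442 km.

442 km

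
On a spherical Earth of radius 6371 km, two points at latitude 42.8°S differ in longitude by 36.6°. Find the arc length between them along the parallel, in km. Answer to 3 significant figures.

Arc length along a parallel = R cos φ · Δλ (with Δλ in radians).
= 6371 × cos 42.8° × (36.6° × π/180) = 6371 × 0.7337 × 0.6388 ≈ 2990 km.

2990 km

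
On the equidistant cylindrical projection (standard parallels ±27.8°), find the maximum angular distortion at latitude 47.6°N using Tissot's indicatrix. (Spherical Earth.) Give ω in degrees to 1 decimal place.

With standard parallel φ₀ = 27.8°, the equirectangular projection gives x = Rλ cos φ₀, y = Rφ, so h = 1 and k = cos 27.8° / cos φ.
At 47.6°: h = 1.000, k = 1.312; principal scales a = 1.312, b = 1.000.
sin(ω/2) = (a − b)/(a + b) = 0.3118/2.312 = 0.1349, so ω = 2 arcsin(0.1349) ≈ 15.5°.

15.5°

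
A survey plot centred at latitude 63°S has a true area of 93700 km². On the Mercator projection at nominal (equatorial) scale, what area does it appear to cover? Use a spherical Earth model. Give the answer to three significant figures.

455000 km²

Mercator is conformal, so the point scale is isotropic: h = k = sec φ = 1/cos φ.
Areal scale = k² = sec²φ = 1/cos²(63°) = 1/0.4540² = 4.852.
Apparent area = 93700 × 4.852 ≈ 455000 km².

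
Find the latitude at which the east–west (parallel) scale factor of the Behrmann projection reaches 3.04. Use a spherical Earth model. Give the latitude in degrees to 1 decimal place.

Behrmann is a cylindrical equal-area projection with standard parallels at ±30°. A cylindrical equal-area projection with standard parallel φ₀ has meridian scale h = cos φ / cos φ₀ and parallel scale k = cos φ₀ / cos φ (so areas are preserved, h·k = 1).
k = cos φ₀ / cos φ = 3.04  ⇒  cos φ = cos 30° / 3.04 = 0.2849.
φ = arccos(0.2849) ≈ 73.4°.

73.4°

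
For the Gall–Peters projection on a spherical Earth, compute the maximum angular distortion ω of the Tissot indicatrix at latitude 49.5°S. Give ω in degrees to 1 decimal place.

9.7°

The Gall–Peters projection is cylindrical equal-area with φ₀ = 45°. For cylindrical equal-area with standard parallel φ₀, h = cos φ / cos φ₀ and k = cos φ₀ / cos φ, so h·k = 1.
At 49.5°: h = 0.9185, k = 1.089; principal scales a = 1.089, b = 0.9185.
sin(ω/2) = (a − b)/(a + b) = 0.1703/2.007 = 0.08485, so ω = 2 arcsin(0.08485) ≈ 9.7°.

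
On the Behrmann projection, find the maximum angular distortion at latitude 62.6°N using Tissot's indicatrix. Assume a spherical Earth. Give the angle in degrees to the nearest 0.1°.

Behrmann is a cylindrical equal-area projection with standard parallels at ±30°. For cylindrical equal-area with standard parallel φ₀, h = cos φ / cos φ₀ and k = cos φ₀ / cos φ, so h·k = 1.
At 62.6°: h = 0.5314, k = 1.882; principal scales a = 1.882, b = 0.5314.
sin(ω/2) = (a − b)/(a + b) = 1.350/2.413 = 0.5596, so ω = 2 arcsin(0.5596) ≈ 68.1°.

68.1°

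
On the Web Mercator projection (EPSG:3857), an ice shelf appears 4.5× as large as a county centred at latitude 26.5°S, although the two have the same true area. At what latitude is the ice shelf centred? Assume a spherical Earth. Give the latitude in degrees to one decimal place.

Mercator areal scale is sec²φ, so apparent-area ratio = sec²φ₁ / sec²φ₂ = cos²φ₂ / cos²φ₁.
cos²φ₂ / cos²φ₁ = 4.5  ⇒  cos φ₁ = cos 26.5° / √4.5 = 0.8949/2.121 = 0.4219.
φ₁ = arccos(0.4219) ≈ 65.0°.

65.0°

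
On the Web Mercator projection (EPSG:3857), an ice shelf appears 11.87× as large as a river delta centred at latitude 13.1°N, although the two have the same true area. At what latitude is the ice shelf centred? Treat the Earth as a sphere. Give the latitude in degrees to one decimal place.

Mercator areal scale is sec²φ, so apparent-area ratio = sec²φ₁ / sec²φ₂ = cos²φ₂ / cos²φ₁.
cos²φ₂ / cos²φ₁ = 11.87  ⇒  cos φ₁ = cos 13.1° / √11.87 = 0.9740/3.445 = 0.2827.
φ₁ = arccos(0.2827) ≈ 73.6°.

73.6°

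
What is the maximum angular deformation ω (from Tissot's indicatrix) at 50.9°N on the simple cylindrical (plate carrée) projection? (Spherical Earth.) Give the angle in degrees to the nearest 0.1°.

In the plate carrée (x = Rλ, y = Rφ), meridians are true-scale (h = 1) and parallels are stretched by k = sec φ.
At 50.9°: h = 1.000, k = 1.586; principal scales a = 1.586, b = 1.000.
sin(ω/2) = (a − b)/(a + b) = 0.5856/2.586 = 0.2265, so ω = 2 arcsin(0.2265) ≈ 26.2°.

26.2°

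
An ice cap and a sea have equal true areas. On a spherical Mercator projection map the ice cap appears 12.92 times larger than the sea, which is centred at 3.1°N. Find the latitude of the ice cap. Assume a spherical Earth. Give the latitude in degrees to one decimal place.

73.9°

On Mercator, (apparent₁)/(apparent₂) = sec²φ₁ / sec²φ₂ when true areas are equal.
cos²φ₂ / cos²φ₁ = 12.92  ⇒  cos φ₁ = cos 3.1° / √12.92 = 0.9985/3.594 = 0.2778.
φ₁ = arccos(0.2778) ≈ 73.9°.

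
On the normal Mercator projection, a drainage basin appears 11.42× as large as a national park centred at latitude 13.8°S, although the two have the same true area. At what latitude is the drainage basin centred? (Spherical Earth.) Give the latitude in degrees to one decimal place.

For equal true areas on Mercator, apparent areas scale as sec²φ, so the ratio is cos²φ₂ / cos²φ₁.
cos²φ₂ / cos²φ₁ = 11.42  ⇒  cos φ₁ = cos 13.8° / √11.42 = 0.9711/3.379 = 0.2874.
φ₁ = arccos(0.2874) ≈ 73.3°.

73.3°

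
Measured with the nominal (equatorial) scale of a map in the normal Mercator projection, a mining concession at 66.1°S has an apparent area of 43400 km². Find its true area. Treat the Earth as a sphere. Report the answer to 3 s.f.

7120 km²

For Mercator, h = k = sec φ (a conformal cylindrical projection has a single point scale, 1/cos φ).
Areal scale = k² = sec²φ = 1/cos²(66.1°) = 1/0.4051² = 6.092.
True area = apparent / (areal scale) = 43400 / 6.092 ≈ 7120 km².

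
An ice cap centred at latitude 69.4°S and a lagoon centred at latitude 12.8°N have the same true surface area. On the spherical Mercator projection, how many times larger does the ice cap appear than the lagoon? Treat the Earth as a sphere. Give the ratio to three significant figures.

Mercator areal scale is sec²φ.
At 69.4°: sec²(69.4°) = 1/0.3518² = 8.078.
At 12.8°: sec²(12.8°) = 1/0.9751² = 1.052.
Ratio = 8.078/1.052 = cos²(12.8°)/cos²(69.4°) ≈ 7.68.

7.68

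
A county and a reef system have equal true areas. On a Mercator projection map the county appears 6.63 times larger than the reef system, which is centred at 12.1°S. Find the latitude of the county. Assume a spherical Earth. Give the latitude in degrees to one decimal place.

67.7°

On Mercator, (apparent₁)/(apparent₂) = sec²φ₁ / sec²φ₂ when true areas are equal.
cos²φ₂ / cos²φ₁ = 6.63  ⇒  cos φ₁ = cos 12.1° / √6.63 = 0.9778/2.575 = 0.3797.
φ₁ = arccos(0.3797) ≈ 67.7°.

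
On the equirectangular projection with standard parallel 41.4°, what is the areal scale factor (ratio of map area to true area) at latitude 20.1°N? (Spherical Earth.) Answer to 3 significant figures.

0.799

In the equirectangular projection with standard parallel φ₀ = 41.4° (x = Rλ cos φ₀, y = Rφ), meridians are true-scale (h = 1) and the parallel scale is k = cos φ₀ / cos φ.
Areal scale = h·k = 1 × cos φ₀ / cos φ; at 20.1°, h = 1.000, k = 0.7988, so h·k = 0.7988.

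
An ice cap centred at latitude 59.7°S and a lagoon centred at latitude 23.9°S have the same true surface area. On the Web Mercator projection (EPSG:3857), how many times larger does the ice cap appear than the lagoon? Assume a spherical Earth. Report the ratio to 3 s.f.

3.28

Mercator areal scale is sec²φ.
At 59.7°: sec²(59.7°) = 1/0.5045² = 3.929.
At 23.9°: sec²(23.9°) = 1/0.9143² = 1.196.
Ratio = 3.929/1.196 = cos²(23.9°)/cos²(59.7°) ≈ 3.28.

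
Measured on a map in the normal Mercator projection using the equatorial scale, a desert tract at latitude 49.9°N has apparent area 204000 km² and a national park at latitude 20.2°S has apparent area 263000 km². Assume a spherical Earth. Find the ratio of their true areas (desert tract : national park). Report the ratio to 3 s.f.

0.365

Mercator's areal exaggeration is sec²φ; hence true area = (apparent area) · cos²φ.
True area of desert tract: 204000 × cos²(49.9°) = 204000 × 0.4149 = 84640 km².
True area of national park: 263000 × cos²(20.2°) = 263000 × 0.8808 = 231600 km².
Ratio = 84640 / 231600 ≈ 0.365.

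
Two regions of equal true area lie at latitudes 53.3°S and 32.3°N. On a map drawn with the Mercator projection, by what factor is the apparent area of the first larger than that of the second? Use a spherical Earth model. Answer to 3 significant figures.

2.00

Mercator areal scale is sec²φ.
At 53.3°: sec²(53.3°) = 1/0.5976² = 2.800.
At 32.3°: sec²(32.3°) = 1/0.8453² = 1.400.
Ratio = 2.800/1.400 = cos²(32.3°)/cos²(53.3°) ≈ 2.00.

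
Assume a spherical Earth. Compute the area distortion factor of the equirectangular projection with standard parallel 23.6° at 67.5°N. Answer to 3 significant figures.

The equidistant cylindrical projection with φ₀ = 23.6° has h = 1 (meridians true) and k = cos φ₀ / cos φ along parallels.
Areal scale = h·k = 1 × cos φ₀ / cos φ; at 67.5°, h = 1.000, k = 2.395, so h·k = 2.395.

2.39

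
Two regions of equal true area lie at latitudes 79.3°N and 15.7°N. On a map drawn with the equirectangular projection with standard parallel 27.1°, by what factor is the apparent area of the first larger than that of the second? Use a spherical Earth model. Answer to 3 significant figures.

5.19

With standard parallel φ₀ = 27.1°, the equirectangular projection gives x = Rλ cos φ₀, y = Rφ, so h = 1 and k = cos 27.1° / cos φ.
Areal scale at 79.3°: h·k = 1.000 × 4.795 = 4.795.
Areal scale at 15.7°: h·k = 1.000 × 0.9247 = 0.9247.
Ratio = 4.795/0.9247 ≈ 5.19.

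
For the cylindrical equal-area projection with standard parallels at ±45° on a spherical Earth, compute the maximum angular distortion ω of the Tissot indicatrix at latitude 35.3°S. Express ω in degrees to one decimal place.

16.4°

For cylindrical equal-area with standard parallel φ₀, h = cos φ / cos φ₀ and k = cos φ₀ / cos φ, so h·k = 1.
At 35.3°: h = 1.154, k = 0.8664; principal scales a = 1.154, b = 0.8664.
sin(ω/2) = (a − b)/(a + b) = 0.2878/2.021 = 0.1424, so ω = 2 arcsin(0.1424) ≈ 16.4°.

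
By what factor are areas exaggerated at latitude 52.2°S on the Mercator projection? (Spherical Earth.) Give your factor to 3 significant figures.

The Mercator projection is conformal; its linear scale factor is the same in every direction and equals sec φ = 1/cos φ.
Areal scale = k² = sec²φ = 1/cos²(52.2°) = 1/0.6129² = 2.662.

2.66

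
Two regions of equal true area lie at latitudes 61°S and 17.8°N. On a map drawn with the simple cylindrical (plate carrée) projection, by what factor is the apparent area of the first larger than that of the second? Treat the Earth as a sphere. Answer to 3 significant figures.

1.96

In the plate carrée (x = Rλ, y = Rφ), meridians are true-scale (h = 1) and parallels are stretched by k = sec φ.
Areal scale at 61°: h·k = 1.000 × 2.063 = 2.063.
Areal scale at 17.8°: h·k = 1.000 × 1.050 = 1.050.
Ratio = 2.063/1.050 ≈ 1.96.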